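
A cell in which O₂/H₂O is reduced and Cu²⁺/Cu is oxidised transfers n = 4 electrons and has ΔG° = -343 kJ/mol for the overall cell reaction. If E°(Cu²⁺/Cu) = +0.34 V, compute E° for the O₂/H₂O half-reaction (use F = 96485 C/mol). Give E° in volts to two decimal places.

E°cell = −ΔG°/(nF) = −(-343×10³)/((4)(96485)) = +0.889 V.
Since O₂/H₂O is the cathode and Cu²⁺/Cu the anode, E°cell = E°(O₂/H₂O) − E°(Cu²⁺/Cu).
So E°(O₂/H₂O) = E°cell + E°(Cu²⁺/Cu) = +0.889 + (+0.34) = +1.23 V.

+1.23 V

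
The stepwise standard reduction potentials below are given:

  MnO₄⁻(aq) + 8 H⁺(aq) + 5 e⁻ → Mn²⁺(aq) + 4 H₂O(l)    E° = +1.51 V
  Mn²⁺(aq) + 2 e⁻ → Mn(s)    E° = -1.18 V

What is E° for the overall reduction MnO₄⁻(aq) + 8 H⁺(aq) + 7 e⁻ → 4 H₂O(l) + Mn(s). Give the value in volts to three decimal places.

+0.741 V

Adding the free-energy changes (−nFE°) of the two steps gives −n₃FE°₃ = −n₁FE°₁ − n₂FE°₂.
E°₃ = (5×+1.51 + 2×-1.18) / 7 = (+5.190) / 7 = +0.741 V.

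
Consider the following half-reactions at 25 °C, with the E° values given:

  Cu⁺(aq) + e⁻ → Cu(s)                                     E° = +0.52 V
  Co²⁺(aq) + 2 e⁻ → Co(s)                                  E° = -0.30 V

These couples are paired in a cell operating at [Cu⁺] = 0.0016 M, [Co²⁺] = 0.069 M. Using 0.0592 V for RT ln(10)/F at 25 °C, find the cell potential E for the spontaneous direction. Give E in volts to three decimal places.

+0.689 V

Cu⁺/Cu is the cathode (higher E°), Co²⁺/Co the anode: E°cell = +0.52 − (-0.30) = +0.82 V, n = 2.
Overall: 2 Cu⁺(aq) + Co(s) → 2 Cu(s) + Co²⁺(aq)
Q = [Co²⁺] / ([Cu⁺]^2); log Q = 4.431.
E = E° − (0.0592/n) log Q = +0.82 − (0.0592/2)(4.431) = +0.689 V.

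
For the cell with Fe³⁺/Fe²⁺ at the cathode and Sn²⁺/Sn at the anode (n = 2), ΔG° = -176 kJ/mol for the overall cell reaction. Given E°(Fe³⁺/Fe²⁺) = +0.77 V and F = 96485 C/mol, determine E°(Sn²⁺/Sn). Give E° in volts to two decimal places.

E°cell = −ΔG°/(nF) = −(-176×10³)/((2)(96485)) = +0.912 V.
Since Fe³⁺/Fe²⁺ is the cathode and Sn²⁺/Sn the anode, E°cell = E°(Fe³⁺/Fe²⁺) − E°(Sn²⁺/Sn).
So E°(Sn²⁺/Sn) = E°(Fe³⁺/Fe²⁺) − E°cell = (+0.77) − (+0.912) = -0.14 V.

-0.14 V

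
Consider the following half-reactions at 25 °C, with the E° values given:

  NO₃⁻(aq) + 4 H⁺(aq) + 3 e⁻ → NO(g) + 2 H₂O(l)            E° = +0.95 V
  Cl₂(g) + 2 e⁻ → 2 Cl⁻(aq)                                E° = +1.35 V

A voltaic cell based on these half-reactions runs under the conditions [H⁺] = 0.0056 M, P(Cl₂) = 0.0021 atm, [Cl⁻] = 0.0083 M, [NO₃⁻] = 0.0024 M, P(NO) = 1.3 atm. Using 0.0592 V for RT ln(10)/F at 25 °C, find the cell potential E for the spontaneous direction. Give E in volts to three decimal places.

Cl₂/Cl⁻ is the cathode (higher E°), NO₃⁻/NO the anode: E°cell = +1.35 − (+0.95) = +0.40 V, n = 6.
Overall: 3 Cl₂(g) + 2 NO(g) + 4 H₂O(l) → 6 Cl⁻(aq) + 2 NO₃⁻(aq) + 8 H⁺(aq)
Q = [Cl⁻]^6·[NO₃⁻]^2·[H⁺]^8 / (P(Cl₂)^3·P(NO)^2); log Q = -27.934.
E = E° − (0.0592/n) log Q = +0.40 − (0.0592/6)(-27.934) = +0.676 V.

+0.676 V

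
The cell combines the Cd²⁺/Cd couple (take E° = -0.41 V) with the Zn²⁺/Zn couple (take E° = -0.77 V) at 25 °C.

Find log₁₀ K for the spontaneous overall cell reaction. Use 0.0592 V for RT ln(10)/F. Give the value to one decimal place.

Cathode: Cd²⁺/Cd; anode: Zn²⁺/Zn. E°cell = +0.36 V, n = 2.
log K = nE°cell / 0.0592 = (2)(+0.36) / 0.0592 = 12.2.

12.2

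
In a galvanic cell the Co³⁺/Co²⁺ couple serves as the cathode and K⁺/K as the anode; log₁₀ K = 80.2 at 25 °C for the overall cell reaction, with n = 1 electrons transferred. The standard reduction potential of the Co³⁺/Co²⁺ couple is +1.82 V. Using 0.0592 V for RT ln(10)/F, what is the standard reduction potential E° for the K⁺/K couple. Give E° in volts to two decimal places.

-2.93 V

E°cell = (0.0592/n)·log K = (0.0592/1)(80.2) = +4.748 V.
Since Co³⁺/Co²⁺ is the cathode and K⁺/K the anode, E°cell = E°(Co³⁺/Co²⁺) − E°(K⁺/K).
So E°(K⁺/K) = E°(Co³⁺/Co²⁺) − E°cell = (+1.82) − (+4.748) = -2.93 V.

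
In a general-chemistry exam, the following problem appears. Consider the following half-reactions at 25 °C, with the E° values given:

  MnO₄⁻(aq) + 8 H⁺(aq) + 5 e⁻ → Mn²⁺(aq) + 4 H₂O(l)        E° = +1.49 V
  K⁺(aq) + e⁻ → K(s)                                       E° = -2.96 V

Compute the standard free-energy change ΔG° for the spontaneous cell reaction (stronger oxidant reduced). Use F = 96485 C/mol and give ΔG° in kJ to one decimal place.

-2146.8 kJ

MnO₄⁻/Mn²⁺ (E° = +1.49 V) is the cathode; K⁺/K (E° = -2.96 V) is the anode, so E°cell = +4.45 V.
Balancing electrons gives n = 5 (lcm of 5 and 1).
ΔG° = −nFE° = −(5)(96485)(+4.45) = -2,146,791 J = -2146.8 kJ.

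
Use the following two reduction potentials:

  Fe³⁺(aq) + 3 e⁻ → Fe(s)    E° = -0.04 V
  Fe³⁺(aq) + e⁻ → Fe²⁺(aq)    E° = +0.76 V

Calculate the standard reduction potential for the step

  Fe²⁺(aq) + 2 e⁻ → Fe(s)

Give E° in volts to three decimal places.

Sequential free energies add, so n₃E°₃ = n₁E°₁ + n₂E°₂.
With n₃ = 3, and the known step contributing 1×(+0.76) V, the unknown satisfies 2·E° = 3×(-0.04) − 1×(+0.76) = -0.880.
E° = -0.880 / 2 = -0.440 V.

-0.440 V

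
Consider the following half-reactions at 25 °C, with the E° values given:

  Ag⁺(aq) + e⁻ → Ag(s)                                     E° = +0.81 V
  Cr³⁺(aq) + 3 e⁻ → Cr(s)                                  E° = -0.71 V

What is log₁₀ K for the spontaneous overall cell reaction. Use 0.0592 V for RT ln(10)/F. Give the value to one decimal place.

77.0

Cathode: Ag⁺/Ag; anode: Cr³⁺/Cr. E°cell = +1.52 V, n = 3.
log K = nE°cell / 0.0592 = (3)(+1.52) / 0.0592 = 77.0.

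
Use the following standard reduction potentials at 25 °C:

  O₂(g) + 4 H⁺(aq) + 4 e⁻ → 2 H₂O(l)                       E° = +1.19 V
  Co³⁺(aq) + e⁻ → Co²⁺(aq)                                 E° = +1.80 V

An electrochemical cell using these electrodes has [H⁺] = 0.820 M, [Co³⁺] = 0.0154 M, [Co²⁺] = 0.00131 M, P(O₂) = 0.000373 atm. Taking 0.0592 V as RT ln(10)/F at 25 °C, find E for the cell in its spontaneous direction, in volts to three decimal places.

Co³⁺/Co²⁺ is the cathode (higher E°), O₂/H₂O the anode: E°cell = +1.80 − (+1.19) = +0.61 V, n = 4.
Overall: 4 Co³⁺(aq) + 2 H₂O(l) → 4 Co²⁺(aq) + O₂(g) + 4 H⁺(aq)
Q = [Co²⁺]^4·P(O₂)·[H⁺]^4 / ([Co³⁺]^4); log Q = -8.054.
E = E° − (0.0592/n) log Q = +0.61 − (0.0592/4)(-8.054) = +0.729 V.

+0.729 V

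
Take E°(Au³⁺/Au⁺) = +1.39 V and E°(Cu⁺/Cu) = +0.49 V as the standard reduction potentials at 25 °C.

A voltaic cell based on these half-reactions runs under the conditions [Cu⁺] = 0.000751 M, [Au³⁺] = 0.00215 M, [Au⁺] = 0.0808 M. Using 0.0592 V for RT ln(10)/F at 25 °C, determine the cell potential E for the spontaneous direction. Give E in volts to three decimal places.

Au³⁺/Au⁺ is the cathode (higher E°), Cu⁺/Cu the anode: E°cell = +1.39 − (+0.49) = +0.90 V, n = 2.
Overall: Au³⁺(aq) + 2 Cu(s) → Au⁺(aq) + 2 Cu⁺(aq)
Q = [Au⁺]·[Cu⁺]^2 / ([Au³⁺]); log Q = -4.674.
E = E° − (0.0592/n) log Q = +0.90 − (0.0592/2)(-4.674) = +1.038 V.

+1.038 V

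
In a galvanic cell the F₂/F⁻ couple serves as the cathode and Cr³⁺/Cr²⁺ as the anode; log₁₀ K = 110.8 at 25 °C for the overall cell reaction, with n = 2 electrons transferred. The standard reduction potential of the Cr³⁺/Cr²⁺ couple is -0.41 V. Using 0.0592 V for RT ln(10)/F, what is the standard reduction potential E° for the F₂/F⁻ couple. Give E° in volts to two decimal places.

E°cell = (0.0592/n)·log K = (0.0592/2)(110.8) = +3.280 V.
Since F₂/F⁻ is the cathode and Cr³⁺/Cr²⁺ the anode, E°cell = E°(F₂/F⁻) − E°(Cr³⁺/Cr²⁺).
So E°(F₂/F⁻) = E°cell + E°(Cr³⁺/Cr²⁺) = +3.280 + (-0.41) = +2.87 V.

+2.87 V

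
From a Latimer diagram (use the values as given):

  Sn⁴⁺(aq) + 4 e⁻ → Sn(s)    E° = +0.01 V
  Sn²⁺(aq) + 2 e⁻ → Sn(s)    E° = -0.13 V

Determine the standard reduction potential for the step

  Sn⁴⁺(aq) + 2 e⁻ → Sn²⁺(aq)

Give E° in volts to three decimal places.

+0.150 V

Sequential free energies add, so n₃E°₃ = n₁E°₁ + n₂E°₂.
With n₃ = 4, and the known step contributing 2×(-0.13) V, the unknown satisfies 2·E° = 4×(+0.01) − 2×(-0.13) = +0.300.
E° = +0.300 / 2 = +0.150 V.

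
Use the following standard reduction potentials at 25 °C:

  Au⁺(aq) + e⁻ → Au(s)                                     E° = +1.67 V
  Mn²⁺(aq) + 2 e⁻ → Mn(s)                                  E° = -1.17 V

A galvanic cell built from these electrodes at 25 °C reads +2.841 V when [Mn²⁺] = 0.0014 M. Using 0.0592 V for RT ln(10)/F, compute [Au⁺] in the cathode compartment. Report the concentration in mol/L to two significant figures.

0.039 M

Au⁺/Au is the cathode, Mn²⁺/Mn the anode: E°cell = +2.84 V, n = 2.
Overall reaction: 2 Au⁺(aq) + Mn(s) → 2 Au(s) + Mn²⁺(aq); Q = [Mn²⁺]^1/[Au⁺]^2.
From E = E° − (0.0592/n) log Q: log Q = (E° − E)·n/0.0592 = (+2.84 − (+2.841))·2/0.0592 = -0.0338.
So 2·log[Au⁺] = 1·log(0.0014) − log Q = -2.8539 − (-0.0338) = -2.8201; log[Au⁺] = -2.8201 / 2 = -1.4101; [Au⁺] = 10^(-1.4101) ≈ 0.039 M.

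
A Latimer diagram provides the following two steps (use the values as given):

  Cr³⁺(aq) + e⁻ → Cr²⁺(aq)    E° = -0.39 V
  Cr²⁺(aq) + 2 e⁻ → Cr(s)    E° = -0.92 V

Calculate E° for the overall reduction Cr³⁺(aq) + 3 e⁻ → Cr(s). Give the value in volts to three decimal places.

-0.743 V

Standard free energies of sequential steps add: ΔG°₃ = ΔG°₁ + ΔG°₂, so n₃E°₃ = n₁E°₁ + n₂E°₂.
E°₃ = (1×-0.39 + 2×-0.92) / 3 = (-2.230) / 3 = -0.743 V.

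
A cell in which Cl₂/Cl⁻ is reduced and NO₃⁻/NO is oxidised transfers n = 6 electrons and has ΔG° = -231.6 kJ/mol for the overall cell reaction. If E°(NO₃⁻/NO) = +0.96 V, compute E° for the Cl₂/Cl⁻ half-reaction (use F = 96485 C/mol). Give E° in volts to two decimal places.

E°cell = −ΔG°/(nF) = −(-231.6×10³)/((6)(96485)) = +0.400 V.
Since Cl₂/Cl⁻ is the cathode and NO₃⁻/NO the anode, E°cell = E°(Cl₂/Cl⁻) − E°(NO₃⁻/NO).
So E°(Cl₂/Cl⁻) = E°cell + E°(NO₃⁻/NO) = +0.400 + (+0.96) = +1.36 V.

+1.36 V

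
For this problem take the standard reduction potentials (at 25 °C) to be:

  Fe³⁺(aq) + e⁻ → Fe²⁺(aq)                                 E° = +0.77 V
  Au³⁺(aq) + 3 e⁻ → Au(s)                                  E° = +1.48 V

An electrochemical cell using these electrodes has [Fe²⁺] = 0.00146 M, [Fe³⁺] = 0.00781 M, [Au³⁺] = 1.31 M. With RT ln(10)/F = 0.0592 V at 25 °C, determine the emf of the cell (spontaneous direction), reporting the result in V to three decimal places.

+0.669 V

Au³⁺/Au is the cathode (higher E°), Fe³⁺/Fe²⁺ the anode: E°cell = +1.48 − (+0.77) = +0.71 V, n = 3.
Overall: Au³⁺(aq) + 3 Fe²⁺(aq) → Au(s) + 3 Fe³⁺(aq)
Q = [Fe³⁺]^3 / ([Au³⁺]·[Fe²⁺]^3); log Q = 2.068.
E = E° − (0.0592/n) log Q = +0.71 − (0.0592/3)(2.068) = +0.669 V.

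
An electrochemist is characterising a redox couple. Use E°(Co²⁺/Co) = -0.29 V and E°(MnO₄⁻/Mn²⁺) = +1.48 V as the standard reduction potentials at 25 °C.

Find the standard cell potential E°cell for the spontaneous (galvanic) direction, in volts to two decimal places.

+1.77 V

The MnO₄⁻/Mn²⁺ couple has the higher reduction potential, so it is the cathode; Co²⁺/Co is oxidised at the anode.
E°cell = E°(cathode) − E°(anode) = (+1.48) − (-0.29) = +1.77 V.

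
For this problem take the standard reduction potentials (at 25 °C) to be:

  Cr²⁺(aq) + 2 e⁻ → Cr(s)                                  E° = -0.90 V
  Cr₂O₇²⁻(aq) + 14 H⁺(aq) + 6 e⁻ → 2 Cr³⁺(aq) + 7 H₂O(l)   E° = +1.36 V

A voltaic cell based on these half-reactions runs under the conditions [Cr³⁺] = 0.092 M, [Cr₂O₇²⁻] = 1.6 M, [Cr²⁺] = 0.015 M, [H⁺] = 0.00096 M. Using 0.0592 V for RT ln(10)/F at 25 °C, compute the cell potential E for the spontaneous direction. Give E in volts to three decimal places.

Cr₂O₇²⁻/Cr³⁺ is the cathode (higher E°), Cr²⁺/Cr the anode: E°cell = +1.36 − (-0.90) = +2.26 V, n = 6.
Overall: Cr₂O₇²⁻(aq) + 14 H⁺(aq) + 3 Cr(s) → 2 Cr³⁺(aq) + 7 H₂O(l) + 3 Cr²⁺(aq)
Q = [Cr³⁺]^2·[Cr²⁺]^3 / ([Cr₂O₇²⁻]·[H⁺]^14); log Q = 34.500.
E = E° − (0.0592/n) log Q = +2.26 − (0.0592/6)(34.500) = +1.920 V.

+1.920 V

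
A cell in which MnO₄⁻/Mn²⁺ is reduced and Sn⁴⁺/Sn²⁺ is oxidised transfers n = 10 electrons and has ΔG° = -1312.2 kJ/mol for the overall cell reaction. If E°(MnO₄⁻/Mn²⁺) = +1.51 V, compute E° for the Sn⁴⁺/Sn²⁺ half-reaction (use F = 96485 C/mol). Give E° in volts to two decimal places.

+0.15 V

E°cell = −ΔG°/(nF) = −(-1312.2×10³)/((10)(96485)) = +1.360 V.
Since MnO₄⁻/Mn²⁺ is the cathode and Sn⁴⁺/Sn²⁺ the anode, E°cell = E°(MnO₄⁻/Mn²⁺) − E°(Sn⁴⁺/Sn²⁺).
So E°(Sn⁴⁺/Sn²⁺) = E°(MnO₄⁻/Mn²⁺) − E°cell = (+1.51) − (+1.360) = +0.15 V.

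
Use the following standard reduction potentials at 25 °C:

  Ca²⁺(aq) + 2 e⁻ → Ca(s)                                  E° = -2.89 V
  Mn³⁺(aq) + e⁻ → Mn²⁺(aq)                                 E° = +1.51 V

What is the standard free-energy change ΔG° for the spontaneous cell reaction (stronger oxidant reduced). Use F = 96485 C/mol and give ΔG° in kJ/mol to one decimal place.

-849.1 kJ/mol

Mn³⁺/Mn²⁺ (E° = +1.51 V) is the cathode; Ca²⁺/Ca (E° = -2.89 V) is the anode, so E°cell = +4.40 V.
Balancing electrons gives n = 2 (lcm of 1 and 2).
ΔG° = −nFE° = −(2)(96485)(+4.40) = -849,068 J = -849.1 kJ/mol.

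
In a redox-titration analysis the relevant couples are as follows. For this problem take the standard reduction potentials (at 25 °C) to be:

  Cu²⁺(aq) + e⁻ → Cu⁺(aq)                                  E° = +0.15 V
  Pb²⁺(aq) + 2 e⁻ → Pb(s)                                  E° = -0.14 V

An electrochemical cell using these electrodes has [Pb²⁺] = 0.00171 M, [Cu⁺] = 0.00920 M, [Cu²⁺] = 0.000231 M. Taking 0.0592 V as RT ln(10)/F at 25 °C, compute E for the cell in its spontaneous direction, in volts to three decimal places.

Cu²⁺/Cu⁺ is the cathode (higher E°), Pb²⁺/Pb the anode: E°cell = +0.15 − (-0.14) = +0.29 V, n = 2.
Overall: 2 Cu²⁺(aq) + Pb(s) → 2 Cu⁺(aq) + Pb²⁺(aq)
Q = [Cu⁺]^2·[Pb²⁺] / ([Cu²⁺]^2); log Q = 0.433.
E = E° − (0.0592/n) log Q = +0.29 − (0.0592/2)(0.433) = +0.277 V.

+0.277 V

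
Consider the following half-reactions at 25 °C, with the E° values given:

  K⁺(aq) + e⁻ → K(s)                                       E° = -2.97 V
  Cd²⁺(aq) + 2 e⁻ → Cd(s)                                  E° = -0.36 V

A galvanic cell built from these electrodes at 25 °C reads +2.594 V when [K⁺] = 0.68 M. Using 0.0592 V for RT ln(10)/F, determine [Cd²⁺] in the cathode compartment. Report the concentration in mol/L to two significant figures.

0.13 M

Cd²⁺/Cd is the cathode, K⁺/K the anode: E°cell = +2.61 V, n = 2.
Overall reaction: Cd²⁺(aq) + 2 K(s) → Cd(s) + 2 K⁺(aq); Q = [K⁺]^2/[Cd²⁺]^1.
From E = E° − (0.0592/n) log Q: log Q = (E° − E)·n/0.0592 = (+2.61 − (+2.594))·2/0.0592 = 0.5405.
So 1·log[Cd²⁺] = 2·log(0.68) − log Q = -0.3350 − (0.5405) = -0.8755; [Cd²⁺] = 10^(-0.8755) ≈ 0.13 M.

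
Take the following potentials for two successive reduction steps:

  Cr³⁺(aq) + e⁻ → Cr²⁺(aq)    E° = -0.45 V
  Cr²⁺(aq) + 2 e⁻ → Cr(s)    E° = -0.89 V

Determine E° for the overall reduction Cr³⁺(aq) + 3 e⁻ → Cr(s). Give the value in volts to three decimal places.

-0.743 V

Standard free energies of sequential steps add: ΔG°₃ = ΔG°₁ + ΔG°₂, so n₃E°₃ = n₁E°₁ + n₂E°₂.
E°₃ = (1×-0.45 + 2×-0.89) / 3 = (-2.230) / 3 = -0.743 V.
Simply averaging or adding the two E° values would be wrong; the electron-weighted sum is required.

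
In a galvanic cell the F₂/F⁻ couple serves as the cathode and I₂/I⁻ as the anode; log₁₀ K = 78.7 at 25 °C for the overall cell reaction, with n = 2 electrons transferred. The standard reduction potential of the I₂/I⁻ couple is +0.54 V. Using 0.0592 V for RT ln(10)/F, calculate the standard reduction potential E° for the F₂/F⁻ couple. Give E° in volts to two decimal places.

E°cell = (0.0592/n)·log K = (0.0592/2)(78.7) = +2.330 V.
Since F₂/F⁻ is the cathode and I₂/I⁻ the anode, E°cell = E°(F₂/F⁻) − E°(I₂/I⁻).
So E°(F₂/F⁻) = E°cell + E°(I₂/I⁻) = +2.330 + (+0.54) = +2.87 V.

+2.87 V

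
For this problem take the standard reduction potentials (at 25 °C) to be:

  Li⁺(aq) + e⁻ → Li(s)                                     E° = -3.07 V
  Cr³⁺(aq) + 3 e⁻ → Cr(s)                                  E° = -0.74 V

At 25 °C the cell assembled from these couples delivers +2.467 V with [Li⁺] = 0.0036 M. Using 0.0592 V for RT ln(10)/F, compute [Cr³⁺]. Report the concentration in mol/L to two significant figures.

0.41 M

Cr³⁺/Cr is the cathode, Li⁺/Li the anode: E°cell = +2.33 V, n = 3.
Overall reaction: Cr³⁺(aq) + 3 Li(s) → Cr(s) + 3 Li⁺(aq); Q = [Li⁺]^3/[Cr³⁺]^1.
From E = E° − (0.0592/n) log Q: log Q = (E° − E)·n/0.0592 = (+2.33 − (+2.467))·3/0.0592 = -6.9426.
So 1·log[Cr³⁺] = 3·log(0.0036) − log Q = -7.3311 − (-6.9426) = -0.3885; [Cr³⁺] = 10^(-0.3885) ≈ 0.41 M.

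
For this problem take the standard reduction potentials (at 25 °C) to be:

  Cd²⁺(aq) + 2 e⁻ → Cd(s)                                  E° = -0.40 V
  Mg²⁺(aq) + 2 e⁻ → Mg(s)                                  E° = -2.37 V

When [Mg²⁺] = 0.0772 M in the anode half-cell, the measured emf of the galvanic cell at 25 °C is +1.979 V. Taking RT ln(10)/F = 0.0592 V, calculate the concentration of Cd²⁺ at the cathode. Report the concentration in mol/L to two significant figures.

0.16 M

Cd²⁺/Cd is the cathode, Mg²⁺/Mg the anode: E°cell = +1.97 V, n = 2.
Overall reaction: Cd²⁺(aq) + Mg(s) → Cd(s) + Mg²⁺(aq); Q = [Mg²⁺]^1/[Cd²⁺]^1.
From E = E° − (0.0592/n) log Q: log Q = (E° − E)·n/0.0592 = (+1.97 − (+1.979))·2/0.0592 = -0.3041.
So 1·log[Cd²⁺] = 1·log(0.0772) − log Q = -1.1124 − (-0.3041) = -0.8083; [Cd²⁺] = 10^(-0.8083) ≈ 0.16 M.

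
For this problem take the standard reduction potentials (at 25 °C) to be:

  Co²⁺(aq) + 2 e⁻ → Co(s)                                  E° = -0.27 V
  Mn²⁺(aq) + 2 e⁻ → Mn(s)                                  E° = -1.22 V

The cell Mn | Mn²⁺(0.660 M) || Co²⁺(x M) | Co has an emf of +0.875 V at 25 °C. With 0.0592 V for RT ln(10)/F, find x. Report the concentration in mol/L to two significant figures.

0.0019 M

Co²⁺/Co is the cathode, Mn²⁺/Mn the anode: E°cell = +0.95 V, n = 2.
Overall reaction: Co²⁺(aq) + Mn(s) → Co(s) + Mn²⁺(aq); Q = [Mn²⁺]^1/[Co²⁺]^1.
From E = E° − (0.0592/n) log Q: log Q = (E° − E)·n/0.0592 = (+0.95 − (+0.875))·2/0.0592 = 2.5338.
So 1·log[Co²⁺] = 1·log(0.66) − log Q = -0.1805 − (2.5338) = -2.7143; [Co²⁺] = 10^(-2.7143) ≈ 0.0019 M.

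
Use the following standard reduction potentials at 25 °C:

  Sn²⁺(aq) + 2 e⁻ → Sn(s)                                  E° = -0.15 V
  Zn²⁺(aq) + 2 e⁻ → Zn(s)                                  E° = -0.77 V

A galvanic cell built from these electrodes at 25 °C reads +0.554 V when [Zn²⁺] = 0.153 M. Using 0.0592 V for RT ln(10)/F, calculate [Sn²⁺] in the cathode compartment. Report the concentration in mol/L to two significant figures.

0.00090 M

Sn²⁺/Sn is the cathode, Zn²⁺/Zn the anode: E°cell = +0.62 V, n = 2.
Overall reaction: Sn²⁺(aq) + Zn(s) → Sn(s) + Zn²⁺(aq); Q = [Zn²⁺]^1/[Sn²⁺]^1.
From E = E° − (0.0592/n) log Q: log Q = (E° − E)·n/0.0592 = (+0.62 − (+0.554))·2/0.0592 = 2.2297.
So 1·log[Sn²⁺] = 1·log(0.153) − log Q = -0.8153 − (2.2297) = -3.0450; [Sn²⁺] = 10^(-3.0450) ≈ 0.00090 M.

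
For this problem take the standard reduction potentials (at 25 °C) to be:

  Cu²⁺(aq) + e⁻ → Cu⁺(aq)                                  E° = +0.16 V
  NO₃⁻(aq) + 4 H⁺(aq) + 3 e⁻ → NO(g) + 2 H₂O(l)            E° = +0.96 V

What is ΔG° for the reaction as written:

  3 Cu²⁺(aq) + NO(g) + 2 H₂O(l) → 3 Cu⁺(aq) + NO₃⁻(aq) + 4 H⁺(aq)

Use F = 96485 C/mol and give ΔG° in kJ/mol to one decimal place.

+231.6 kJ/mol

As written, Cu²⁺/Cu⁺ is reduced (cathode) and NO₃⁻/NO is oxidised (anode), so E°cell = (+0.16) − (+0.96) = -0.80 V.
Balancing electrons gives n = 3.
ΔG° = −nFE° = −(3)(96485)(-0.80) = 231,564 J = +231.6 kJ/mol.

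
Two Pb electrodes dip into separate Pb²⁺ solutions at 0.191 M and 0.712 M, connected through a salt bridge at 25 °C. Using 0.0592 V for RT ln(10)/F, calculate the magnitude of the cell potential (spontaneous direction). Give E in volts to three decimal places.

For a concentration cell E°cell = 0. The 0.712 M side is the cathode (reduction is favoured where [Pb²⁺] is higher).
With n = 2, E = −(0.0592/2) log([Pb²⁺]ₐₙ/[Pb²⁺]꜀ₐₜ) = −(0.0592/2) log(0.191/0.712) = −(0.0592/2)(-0.571) = +0.017 V.

+0.017 V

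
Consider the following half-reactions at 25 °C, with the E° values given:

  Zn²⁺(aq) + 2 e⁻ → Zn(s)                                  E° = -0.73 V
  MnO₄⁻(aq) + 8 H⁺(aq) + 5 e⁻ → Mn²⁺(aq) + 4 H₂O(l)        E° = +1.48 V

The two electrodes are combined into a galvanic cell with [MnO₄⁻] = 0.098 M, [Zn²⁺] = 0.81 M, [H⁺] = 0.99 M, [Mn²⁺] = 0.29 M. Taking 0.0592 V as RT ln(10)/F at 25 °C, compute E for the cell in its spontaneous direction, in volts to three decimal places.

+2.207 V

MnO₄⁻/Mn²⁺ is the cathode (higher E°), Zn²⁺/Zn the anode: E°cell = +1.48 − (-0.73) = +2.21 V, n = 10.
Overall: 2 MnO₄⁻(aq) + 16 H⁺(aq) + 5 Zn(s) → 2 Mn²⁺(aq) + 8 H₂O(l) + 5 Zn²⁺(aq)
Q = [Mn²⁺]^2·[Zn²⁺]^5 / ([MnO₄⁻]^2·[H⁺]^16); log Q = 0.555.
E = E° − (0.0592/n) log Q = +2.21 − (0.0592/10)(0.555) = +2.207 V.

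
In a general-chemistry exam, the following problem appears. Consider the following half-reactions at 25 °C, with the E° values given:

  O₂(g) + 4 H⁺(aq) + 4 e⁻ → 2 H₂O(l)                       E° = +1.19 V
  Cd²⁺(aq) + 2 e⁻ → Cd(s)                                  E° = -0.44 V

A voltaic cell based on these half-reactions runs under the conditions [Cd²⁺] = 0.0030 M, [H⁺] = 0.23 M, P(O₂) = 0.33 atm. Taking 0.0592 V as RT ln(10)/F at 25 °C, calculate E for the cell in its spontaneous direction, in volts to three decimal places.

O₂/H₂O is the cathode (higher E°), Cd²⁺/Cd the anode: E°cell = +1.19 − (-0.44) = +1.63 V, n = 4.
Overall: O₂(g) + 4 H⁺(aq) + 2 Cd(s) → 2 H₂O(l) + 2 Cd²⁺(aq)
Q = [Cd²⁺]^2 / (P(O₂)·[H⁺]^4); log Q = -2.011.
E = E° − (0.0592/n) log Q = +1.63 − (0.0592/4)(-2.011) = +1.660 V.

+1.660 V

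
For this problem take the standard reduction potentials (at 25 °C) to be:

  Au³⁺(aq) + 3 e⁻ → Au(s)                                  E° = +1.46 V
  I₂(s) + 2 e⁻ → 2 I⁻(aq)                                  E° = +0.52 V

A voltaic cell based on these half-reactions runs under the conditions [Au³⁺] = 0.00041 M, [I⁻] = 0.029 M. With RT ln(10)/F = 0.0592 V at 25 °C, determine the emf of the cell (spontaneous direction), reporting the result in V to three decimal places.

+0.782 V

Au³⁺/Au is the cathode (higher E°), I₂/I⁻ the anode: E°cell = +1.46 − (+0.52) = +0.94 V, n = 6.
Overall: 2 Au³⁺(aq) + 6 I⁻(aq) → 2 Au(s) + 3 I₂(s)
Q = 1 / ([Au³⁺]^2·[I⁻]^6); log Q = 16.000.
E = E° − (0.0592/n) log Q = +0.94 − (0.0592/6)(16.000) = +0.782 V.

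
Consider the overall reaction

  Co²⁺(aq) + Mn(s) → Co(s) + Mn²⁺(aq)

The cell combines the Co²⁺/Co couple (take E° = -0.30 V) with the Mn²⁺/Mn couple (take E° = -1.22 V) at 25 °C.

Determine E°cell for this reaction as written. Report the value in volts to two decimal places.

The Co²⁺/Co couple has the higher reduction potential, so it is the cathode; Mn²⁺/Mn is oxidised at the anode.
E°cell = E°(cathode) − E°(anode) = (-0.30) − (-1.22) = +0.92 V.

+0.92 V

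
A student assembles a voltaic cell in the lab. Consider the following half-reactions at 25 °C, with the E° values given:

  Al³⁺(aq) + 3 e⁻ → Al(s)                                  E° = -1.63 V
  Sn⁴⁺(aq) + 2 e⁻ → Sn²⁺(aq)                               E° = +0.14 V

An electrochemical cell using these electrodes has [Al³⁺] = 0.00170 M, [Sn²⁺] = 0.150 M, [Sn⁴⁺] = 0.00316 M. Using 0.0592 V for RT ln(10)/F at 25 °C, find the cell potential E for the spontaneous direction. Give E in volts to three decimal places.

Sn⁴⁺/Sn²⁺ is the cathode (higher E°), Al³⁺/Al the anode: E°cell = +0.14 − (-1.63) = +1.77 V, n = 6.
Overall: 3 Sn⁴⁺(aq) + 2 Al(s) → 3 Sn²⁺(aq) + 2 Al³⁺(aq)
Q = [Sn²⁺]^3·[Al³⁺]^2 / ([Sn⁴⁺]^3); log Q = -0.510.
E = E° − (0.0592/n) log Q = +1.77 − (0.0592/6)(-0.510) = +1.775 V.

+1.775 V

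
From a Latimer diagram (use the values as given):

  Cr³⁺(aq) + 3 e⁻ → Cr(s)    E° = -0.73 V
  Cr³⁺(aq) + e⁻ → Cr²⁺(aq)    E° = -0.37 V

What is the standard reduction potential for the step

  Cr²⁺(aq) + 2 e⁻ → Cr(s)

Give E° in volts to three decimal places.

Sequential free energies add, so n₃E°₃ = n₁E°₁ + n₂E°₂.
With n₃ = 3, and the known step contributing 1×(-0.37) V, the unknown satisfies 2·E° = 3×(-0.73) − 1×(-0.37) = -1.820.
E° = -1.820 / 2 = -0.910 V.

-0.910 V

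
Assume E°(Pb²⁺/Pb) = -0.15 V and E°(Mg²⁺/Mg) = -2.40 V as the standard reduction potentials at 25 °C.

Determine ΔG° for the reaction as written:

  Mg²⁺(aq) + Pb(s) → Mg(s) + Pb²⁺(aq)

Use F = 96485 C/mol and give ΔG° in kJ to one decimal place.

As written, Mg²⁺/Mg is reduced (cathode) and Pb²⁺/Pb is oxidised (anode), so E°cell = (-2.40) − (-0.15) = -2.25 V.
Balancing electrons gives n = 2.
ΔG° = −nFE° = −(2)(96485)(-2.25) = 434,182 J = +434.2 kJ.

+434.2 kJ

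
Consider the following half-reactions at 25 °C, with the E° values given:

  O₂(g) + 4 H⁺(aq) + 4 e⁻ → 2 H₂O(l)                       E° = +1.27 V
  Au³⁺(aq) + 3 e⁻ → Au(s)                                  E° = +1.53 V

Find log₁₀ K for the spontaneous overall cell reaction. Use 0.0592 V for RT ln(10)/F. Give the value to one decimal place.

Cathode: Au³⁺/Au; anode: O₂/H₂O. E°cell = +0.26 V, n = 12.
log K = nE°cell / 0.0592 = (12)(+0.26) / 0.0592 = 52.7.

52.7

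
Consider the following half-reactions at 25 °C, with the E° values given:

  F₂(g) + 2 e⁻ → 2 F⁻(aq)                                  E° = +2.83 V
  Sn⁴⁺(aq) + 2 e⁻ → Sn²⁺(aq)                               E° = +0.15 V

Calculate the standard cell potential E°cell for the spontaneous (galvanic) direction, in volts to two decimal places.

+2.68 V

The F₂/F⁻ couple has the higher reduction potential, so it is the cathode; Sn⁴⁺/Sn²⁺ is oxidised at the anode.
E°cell = E°(cathode) − E°(anode) = (+2.83) − (+0.15) = +2.68 V.
Since E°cell > 0, the reaction is spontaneous under standard conditions.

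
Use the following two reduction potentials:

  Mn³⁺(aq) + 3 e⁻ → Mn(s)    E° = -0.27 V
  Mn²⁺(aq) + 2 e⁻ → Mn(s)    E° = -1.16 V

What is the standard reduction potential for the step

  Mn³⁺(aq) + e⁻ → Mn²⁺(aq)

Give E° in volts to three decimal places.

+1.510 V

Sequential free energies add, so n₃E°₃ = n₁E°₁ + n₂E°₂.
With n₃ = 3, and the known step contributing 2×(-1.16) V, the unknown satisfies 1·E° = 3×(-0.27) − 2×(-1.16) = +1.510.
E° = +1.510 / 1 = +1.510 V.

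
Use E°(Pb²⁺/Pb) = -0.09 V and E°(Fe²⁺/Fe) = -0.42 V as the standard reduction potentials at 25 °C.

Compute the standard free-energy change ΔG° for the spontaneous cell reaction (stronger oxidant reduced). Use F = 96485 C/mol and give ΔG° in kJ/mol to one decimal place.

Pb²⁺/Pb (E° = -0.09 V) is the cathode; Fe²⁺/Fe (E° = -0.42 V) is the anode, so E°cell = +0.33 V.
Balancing electrons gives n = 2 (lcm of 2 and 2).
ΔG° = −nFE° = −(2)(96485)(+0.33) = -63,680 J = -63.7 kJ/mol.

-63.7 kJ/mol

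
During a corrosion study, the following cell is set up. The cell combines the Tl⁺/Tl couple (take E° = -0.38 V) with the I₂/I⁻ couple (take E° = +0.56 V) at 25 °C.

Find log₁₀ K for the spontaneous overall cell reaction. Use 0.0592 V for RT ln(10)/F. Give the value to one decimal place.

31.8

Cathode: I₂/I⁻; anode: Tl⁺/Tl. E°cell = +0.94 V, n = 2.
log K = nE°cell / 0.0592 = (2)(+0.94) / 0.0592 = 31.8.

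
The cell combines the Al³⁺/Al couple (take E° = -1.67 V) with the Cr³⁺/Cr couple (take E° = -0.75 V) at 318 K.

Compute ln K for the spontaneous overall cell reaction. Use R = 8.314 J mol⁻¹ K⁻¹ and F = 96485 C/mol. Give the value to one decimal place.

Cathode: Cr³⁺/Cr; anode: Al³⁺/Al. E°cell = (-0.75) − (-1.67) = +0.92 V, with n = 3.
ΔG° = −nFE° = −RT ln K, so ln K = nFE°/(RT) = (3)(96485)(+0.92) / ((8.314)(318)) = 100.724.

100.7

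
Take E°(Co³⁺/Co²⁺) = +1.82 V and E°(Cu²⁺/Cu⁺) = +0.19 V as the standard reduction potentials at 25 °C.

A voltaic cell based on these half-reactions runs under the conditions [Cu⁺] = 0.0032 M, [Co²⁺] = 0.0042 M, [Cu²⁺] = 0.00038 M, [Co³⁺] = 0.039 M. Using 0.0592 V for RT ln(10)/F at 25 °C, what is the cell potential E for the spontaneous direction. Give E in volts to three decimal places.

+1.742 V

Co³⁺/Co²⁺ is the cathode (higher E°), Cu²⁺/Cu⁺ the anode: E°cell = +1.82 − (+0.19) = +1.63 V, n = 1.
Overall: Co³⁺(aq) + Cu⁺(aq) → Co²⁺(aq) + Cu²⁺(aq)
Q = [Co²⁺]·[Cu²⁺] / ([Co³⁺]·[Cu⁺]); log Q = -1.893.
E = E° − (0.0592/n) log Q = +1.63 − (0.0592/1)(-1.893) = +1.742 V.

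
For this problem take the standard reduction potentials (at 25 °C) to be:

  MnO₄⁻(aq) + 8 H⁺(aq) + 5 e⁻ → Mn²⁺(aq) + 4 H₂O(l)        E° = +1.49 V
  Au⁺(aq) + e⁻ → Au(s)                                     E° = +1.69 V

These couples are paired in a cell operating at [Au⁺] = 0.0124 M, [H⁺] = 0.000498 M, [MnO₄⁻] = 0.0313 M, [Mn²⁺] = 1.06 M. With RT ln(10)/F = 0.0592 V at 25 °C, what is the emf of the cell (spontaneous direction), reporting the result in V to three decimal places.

+0.418 V

Au⁺/Au is the cathode (higher E°), MnO₄⁻/Mn²⁺ the anode: E°cell = +1.69 − (+1.49) = +0.20 V, n = 5.
Overall: 5 Au⁺(aq) + Mn²⁺(aq) + 4 H₂O(l) → 5 Au(s) + MnO₄⁻(aq) + 8 H⁺(aq)
Q = [MnO₄⁻]·[H⁺]^8 / ([Au⁺]^5·[Mn²⁺]); log Q = -18.419.
E = E° − (0.0592/n) log Q = +0.20 − (0.0592/5)(-18.419) = +0.418 V.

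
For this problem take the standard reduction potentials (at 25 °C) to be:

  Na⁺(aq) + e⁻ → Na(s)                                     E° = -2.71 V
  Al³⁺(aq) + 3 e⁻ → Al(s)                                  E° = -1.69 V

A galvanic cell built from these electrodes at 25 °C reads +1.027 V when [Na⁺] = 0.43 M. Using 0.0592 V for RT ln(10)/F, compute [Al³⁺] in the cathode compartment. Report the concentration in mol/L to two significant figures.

Al³⁺/Al is the cathode, Na⁺/Na the anode: E°cell = +1.02 V, n = 3.
Overall reaction: Al³⁺(aq) + 3 Na(s) → Al(s) + 3 Na⁺(aq); Q = [Na⁺]^3/[Al³⁺]^1.
From E = E° − (0.0592/n) log Q: log Q = (E° − E)·n/0.0592 = (+1.02 − (+1.027))·3/0.0592 = -0.3547.
So 1·log[Al³⁺] = 3·log(0.43) − log Q = -1.0996 − (-0.3547) = -0.7449; [Al³⁺] = 10^(-0.7449) ≈ 0.18 M.

0.18 M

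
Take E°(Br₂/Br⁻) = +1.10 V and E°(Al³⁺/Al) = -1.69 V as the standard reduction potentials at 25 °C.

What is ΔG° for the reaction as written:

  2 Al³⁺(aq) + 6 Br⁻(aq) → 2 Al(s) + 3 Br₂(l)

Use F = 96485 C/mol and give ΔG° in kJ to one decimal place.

As written, Al³⁺/Al is reduced (cathode) and Br₂/Br⁻ is oxidised (anode), so E°cell = (-1.69) − (+1.10) = -2.79 V.
Balancing electrons gives n = 6.
ΔG° = −nFE° = −(6)(96485)(-2.79) = 1,615,159 J = +1615.2 kJ.

+1615.2 kJ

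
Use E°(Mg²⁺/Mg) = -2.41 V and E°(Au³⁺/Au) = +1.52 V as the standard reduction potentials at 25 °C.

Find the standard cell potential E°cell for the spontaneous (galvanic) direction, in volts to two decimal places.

+3.93 V

The Au³⁺/Au couple has the higher reduction potential, so it is the cathode; Mg²⁺/Mg is oxidised at the anode.
E°cell = E°(cathode) − E°(anode) = (+1.52) − (-2.41) = +3.93 V.
Since E°cell > 0, the reaction is spontaneous under standard conditions.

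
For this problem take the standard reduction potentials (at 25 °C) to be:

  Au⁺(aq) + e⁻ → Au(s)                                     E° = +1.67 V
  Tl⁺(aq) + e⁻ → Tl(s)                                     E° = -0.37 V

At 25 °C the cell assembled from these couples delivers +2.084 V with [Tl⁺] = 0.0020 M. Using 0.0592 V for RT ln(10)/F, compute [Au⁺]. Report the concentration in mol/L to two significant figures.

Au⁺/Au is the cathode, Tl⁺/Tl the anode: E°cell = +2.04 V, n = 1.
Overall reaction: Au⁺(aq) + Tl(s) → Au(s) + Tl⁺(aq); Q = [Tl⁺]^1/[Au⁺]^1.
From E = E° − (0.0592/n) log Q: log Q = (E° − E)·n/0.0592 = (+2.04 − (+2.084))·1/0.0592 = -0.7432.
So 1·log[Au⁺] = 1·log(0.002) − log Q = -2.6990 − (-0.7432) = -1.9558; [Au⁺] = 10^(-1.9558) ≈ 0.011 M.

0.011 M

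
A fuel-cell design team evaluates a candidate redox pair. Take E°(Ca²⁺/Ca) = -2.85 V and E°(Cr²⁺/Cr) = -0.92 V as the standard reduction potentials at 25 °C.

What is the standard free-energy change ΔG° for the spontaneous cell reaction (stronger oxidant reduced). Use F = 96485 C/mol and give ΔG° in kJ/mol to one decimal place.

-372.4 kJ/mol

Cr²⁺/Cr (E° = -0.92 V) is the cathode; Ca²⁺/Ca (E° = -2.85 V) is the anode, so E°cell = +1.93 V.
Balancing electrons gives n = 2 (lcm of 2 and 2).
ΔG° = −nFE° = −(2)(96485)(+1.93) = -372,432 J = -372.4 kJ/mol.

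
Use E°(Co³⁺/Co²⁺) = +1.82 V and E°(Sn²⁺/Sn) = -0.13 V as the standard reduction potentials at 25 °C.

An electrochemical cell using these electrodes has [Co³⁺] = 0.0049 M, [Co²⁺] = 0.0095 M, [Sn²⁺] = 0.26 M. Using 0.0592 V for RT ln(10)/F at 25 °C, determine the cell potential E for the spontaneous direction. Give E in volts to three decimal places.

+1.950 V

Co³⁺/Co²⁺ is the cathode (higher E°), Sn²⁺/Sn the anode: E°cell = +1.82 − (-0.13) = +1.95 V, n = 2.
Overall: 2 Co³⁺(aq) + Sn(s) → 2 Co²⁺(aq) + Sn²⁺(aq)
Q = [Co²⁺]^2·[Sn²⁺] / ([Co³⁺]^2); log Q = -0.010.
E = E° − (0.0592/n) log Q = +1.95 − (0.0592/2)(-0.010) = +1.950 V.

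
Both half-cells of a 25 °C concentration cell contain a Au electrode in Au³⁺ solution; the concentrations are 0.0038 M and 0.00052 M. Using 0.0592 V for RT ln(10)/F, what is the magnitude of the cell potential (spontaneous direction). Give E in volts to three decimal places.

For a concentration cell E°cell = 0. The 0.0038 M side is the cathode (reduction is favoured where [Au³⁺] is higher).
With n = 3, E = −(0.0592/3) log([Au³⁺]ₐₙ/[Au³⁺]꜀ₐₜ) = −(0.0592/3) log(0.00052/0.0038) = −(0.0592/3)(-0.864) = +0.017 V.

+0.017 V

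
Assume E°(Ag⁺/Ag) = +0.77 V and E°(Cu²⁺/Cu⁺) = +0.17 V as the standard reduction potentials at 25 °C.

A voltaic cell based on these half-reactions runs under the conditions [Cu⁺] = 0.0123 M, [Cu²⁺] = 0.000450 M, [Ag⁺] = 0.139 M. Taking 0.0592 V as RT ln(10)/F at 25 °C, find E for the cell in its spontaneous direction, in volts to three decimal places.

+0.634 V

Ag⁺/Ag is the cathode (higher E°), Cu²⁺/Cu⁺ the anode: E°cell = +0.77 − (+0.17) = +0.60 V, n = 1.
Overall: Ag⁺(aq) + Cu⁺(aq) → Ag(s) + Cu²⁺(aq)
Q = [Cu²⁺] / ([Ag⁺]·[Cu⁺]); log Q = -0.580.
E = E° − (0.0592/n) log Q = +0.60 − (0.0592/1)(-0.580) = +0.634 V.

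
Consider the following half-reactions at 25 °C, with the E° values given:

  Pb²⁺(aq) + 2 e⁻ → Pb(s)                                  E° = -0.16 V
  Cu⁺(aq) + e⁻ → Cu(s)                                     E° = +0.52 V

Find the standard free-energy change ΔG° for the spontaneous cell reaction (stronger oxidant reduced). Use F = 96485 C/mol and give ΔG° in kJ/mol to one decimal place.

-131.2 kJ/mol

Cu⁺/Cu (E° = +0.52 V) is the cathode; Pb²⁺/Pb (E° = -0.16 V) is the anode, so E°cell = +0.68 V.
Balancing electrons gives n = 2 (lcm of 1 and 2).
ΔG° = −nFE° = −(2)(96485)(+0.68) = -131,220 J = -131.2 kJ/mol.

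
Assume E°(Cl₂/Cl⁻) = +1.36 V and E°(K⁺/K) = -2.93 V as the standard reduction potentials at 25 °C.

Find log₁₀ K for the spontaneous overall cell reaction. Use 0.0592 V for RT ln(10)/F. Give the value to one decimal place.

Cathode: Cl₂/Cl⁻; anode: K⁺/K. E°cell = +4.29 V, n = 2.
log K = nE°cell / 0.0592 = (2)(+4.29) / 0.0592 = 144.9.

144.9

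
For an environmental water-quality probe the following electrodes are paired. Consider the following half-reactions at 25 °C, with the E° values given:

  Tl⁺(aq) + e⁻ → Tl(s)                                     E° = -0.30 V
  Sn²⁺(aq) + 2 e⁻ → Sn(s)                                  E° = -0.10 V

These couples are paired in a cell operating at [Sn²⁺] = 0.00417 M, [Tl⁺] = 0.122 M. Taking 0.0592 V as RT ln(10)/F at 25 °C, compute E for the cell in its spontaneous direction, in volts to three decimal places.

+0.184 V

Sn²⁺/Sn is the cathode (higher E°), Tl⁺/Tl the anode: E°cell = -0.10 − (-0.30) = +0.20 V, n = 2.
Overall: Sn²⁺(aq) + 2 Tl(s) → Sn(s) + 2 Tl⁺(aq)
Q = [Tl⁺]^2 / ([Sn²⁺]); log Q = 0.553.
E = E° − (0.0592/n) log Q = +0.20 − (0.0592/2)(0.553) = +0.184 V.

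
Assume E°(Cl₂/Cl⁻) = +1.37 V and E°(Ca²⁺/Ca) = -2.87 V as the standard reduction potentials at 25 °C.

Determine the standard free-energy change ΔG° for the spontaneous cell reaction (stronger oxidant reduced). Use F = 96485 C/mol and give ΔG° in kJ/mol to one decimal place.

Cl₂/Cl⁻ (E° = +1.37 V) is the cathode; Ca²⁺/Ca (E° = -2.87 V) is the anode, so E°cell = +4.24 V.
Balancing electrons gives n = 2 (lcm of 2 and 2).
ΔG° = −nFE° = −(2)(96485)(+4.24) = -818,193 J = -818.2 kJ/mol.

-818.2 kJ/mol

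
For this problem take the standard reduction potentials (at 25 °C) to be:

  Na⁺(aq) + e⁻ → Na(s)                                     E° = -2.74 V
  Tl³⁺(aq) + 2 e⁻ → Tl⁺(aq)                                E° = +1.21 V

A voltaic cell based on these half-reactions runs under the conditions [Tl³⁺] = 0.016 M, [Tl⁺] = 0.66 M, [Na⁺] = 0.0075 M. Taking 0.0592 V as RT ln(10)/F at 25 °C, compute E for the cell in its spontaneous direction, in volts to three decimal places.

Tl³⁺/Tl⁺ is the cathode (higher E°), Na⁺/Na the anode: E°cell = +1.21 − (-2.74) = +3.95 V, n = 2.
Overall: Tl³⁺(aq) + 2 Na(s) → Tl⁺(aq) + 2 Na⁺(aq)
Q = [Tl⁺]·[Na⁺]^2 / ([Tl³⁺]); log Q = -2.634.
E = E° − (0.0592/n) log Q = +3.95 − (0.0592/2)(-2.634) = +4.028 V.

+4.028 V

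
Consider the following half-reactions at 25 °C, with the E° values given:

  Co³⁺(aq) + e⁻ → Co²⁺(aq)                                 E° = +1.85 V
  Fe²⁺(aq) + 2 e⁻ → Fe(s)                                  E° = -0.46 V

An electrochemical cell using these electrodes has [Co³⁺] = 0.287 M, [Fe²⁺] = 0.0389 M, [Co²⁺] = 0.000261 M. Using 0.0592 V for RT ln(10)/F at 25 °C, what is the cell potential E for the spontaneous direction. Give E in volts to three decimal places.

Co³⁺/Co²⁺ is the cathode (higher E°), Fe²⁺/Fe the anode: E°cell = +1.85 − (-0.46) = +2.31 V, n = 2.
Overall: 2 Co³⁺(aq) + Fe(s) → 2 Co²⁺(aq) + Fe²⁺(aq)
Q = [Co²⁺]^2·[Fe²⁺] / ([Co³⁺]^2); log Q = -7.493.
E = E° − (0.0592/n) log Q = +2.31 − (0.0592/2)(-7.493) = +2.532 V.

+2.532 V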